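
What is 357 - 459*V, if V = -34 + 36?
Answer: -561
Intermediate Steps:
V = 2
357 - 459*V = 357 - 459*2 = 357 - 918 = -561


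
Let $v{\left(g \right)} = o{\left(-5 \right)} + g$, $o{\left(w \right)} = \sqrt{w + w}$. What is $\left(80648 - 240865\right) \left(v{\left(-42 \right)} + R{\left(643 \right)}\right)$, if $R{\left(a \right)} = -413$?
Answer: $72898735 - 160217 i \sqrt{10} \approx 7.2899 \cdot 10^{7} - 5.0665 \cdot 10^{5} i$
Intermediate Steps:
$o{\left(w \right)} = \sqrt{2} \sqrt{w}$ ($o{\left(w \right)} = \sqrt{2 w} = \sqrt{2} \sqrt{w}$)
$v{\left(g \right)} = g + i \sqrt{10}$ ($v{\left(g \right)} = \sqrt{2} \sqrt{-5} + g = \sqrt{2} i \sqrt{5} + g = i \sqrt{10} + g = g + i \sqrt{10}$)
$\left(80648 - 240865\right) \left(v{\left(-42 \right)} + R{\left(643 \right)}\right) = \left(80648 - 240865\right) \left(\left(-42 + i \sqrt{10}\right) - 413\right) = - 160217 \left(-455 + i \sqrt{10}\right) = 72898735 - 160217 i \sqrt{10}$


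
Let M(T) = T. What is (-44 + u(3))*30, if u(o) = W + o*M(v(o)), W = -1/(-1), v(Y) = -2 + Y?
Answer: -1200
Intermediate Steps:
W = 1 (W = -1*(-1) = 1)
u(o) = 1 + o*(-2 + o)
(-44 + u(3))*30 = (-44 + (1 + 3*(-2 + 3)))*30 = (-44 + (1 + 3*1))*30 = (-44 + (1 + 3))*30 = (-44 + 4)*30 = -40*30 = -1200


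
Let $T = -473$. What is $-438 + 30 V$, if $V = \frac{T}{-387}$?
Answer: $- \frac{1204}{3} \approx -401.33$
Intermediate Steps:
$V = \frac{11}{9}$ ($V = - \frac{473}{-387} = \left(-473\right) \left(- \frac{1}{387}\right) = \frac{11}{9} \approx 1.2222$)
$-438 + 30 V = -438 + 30 \cdot \frac{11}{9} = -438 + \frac{110}{3} = - \frac{1204}{3}$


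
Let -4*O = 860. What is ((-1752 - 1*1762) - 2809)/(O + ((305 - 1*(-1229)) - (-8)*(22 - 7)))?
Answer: -6323/1439 ≈ -4.3940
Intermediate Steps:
O = -215 (O = -¼*860 = -215)
((-1752 - 1*1762) - 2809)/(O + ((305 - 1*(-1229)) - (-8)*(22 - 7))) = ((-1752 - 1*1762) - 2809)/(-215 + ((305 - 1*(-1229)) - (-8)*(22 - 7))) = ((-1752 - 1762) - 2809)/(-215 + ((305 + 1229) - (-8)*15)) = (-3514 - 2809)/(-215 + (1534 - 1*(-120))) = -6323/(-215 + (1534 + 120)) = -6323/(-215 + 1654) = -6323/1439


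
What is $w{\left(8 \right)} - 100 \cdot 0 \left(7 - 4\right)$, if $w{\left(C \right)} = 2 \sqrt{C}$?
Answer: $4 \sqrt{2} \approx 5.6569$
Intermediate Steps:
$w{\left(8 \right)} - 100 \cdot 0 \left(7 - 4\right) = 2 \sqrt{8} - 100 \cdot 0 \left(7 - 4\right) = 2 \cdot 2 \sqrt{2} - 100 \cdot 0 \cdot 3 = 4 \sqrt{2} - 0 = 4 \sqrt{2} + 0 = 4 \sqrt{2}$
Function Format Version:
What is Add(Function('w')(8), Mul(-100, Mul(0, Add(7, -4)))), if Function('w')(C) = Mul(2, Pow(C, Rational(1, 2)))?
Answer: Mul(4, Pow(2, Rational(1, 2))) ≈ 5.6569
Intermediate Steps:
Add(Function('w')(8), Mul(-100, Mul(0, Add(7, -4)))) = Add(Mul(2, Pow(8, Rational(1, 2))), Mul(-100, Mul(0, Add(7, -4)))) = Add(Mul(2, Mul(2, Pow(2, Rational(1, 2)))), Mul(-100, Mul(0, 3))) = Add(Mul(4, Pow(2, Rational(1, 2))), Mul(-100, 0)) = Add(Mul(4, Pow(2, Rational(1, 2))), 0) = Mul(4, Pow(2, Rational(1, 2)))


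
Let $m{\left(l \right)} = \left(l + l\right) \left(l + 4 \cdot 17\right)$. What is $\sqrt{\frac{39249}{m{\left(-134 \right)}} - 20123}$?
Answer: $\frac{5 i \sqrt{6994550090}}{2948} \approx 141.85 i$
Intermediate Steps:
$m{\left(l \right)} = 2 l \left(68 + l\right)$ ($m{\left(l \right)} = 2 l \left(l + 68\right) = 2 l \left(68 + l\right)$)
$\sqrt{\frac{39249}{m{\left(-134 \right)}} - 20123} = \sqrt{\frac{39249}{2 \left(-134\right) \left(68 - 134\right)} - 20123} = \sqrt{\frac{39249}{2 \left(-134\right) \left(-66\right)} - 20123} = \sqrt{\frac{39249}{17688} - 20123} = \sqrt{39249 \cdot \frac{1}{17688} - 20123} = \sqrt{\frac{13083}{5896} - 20123} = \sqrt{- \frac{118632125}{5896}} = \frac{5 i \sqrt{6994550090}}{2948}$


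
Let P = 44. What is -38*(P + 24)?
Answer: -2584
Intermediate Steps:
-38*(P + 24) = -38*(44 + 24) = -38*68 = -2584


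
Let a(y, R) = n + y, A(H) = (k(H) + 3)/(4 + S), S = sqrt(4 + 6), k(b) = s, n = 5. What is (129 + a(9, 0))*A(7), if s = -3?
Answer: 0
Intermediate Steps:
k(b) = -3
S = sqrt(10) ≈ 3.1623
A(H) = 0 (A(H) = (-3 + 3)/(4 + sqrt(10)) = 0/(4 + sqrt(10)) = 0)
a(y, R) = 5 + y
(129 + a(9, 0))*A(7) = (129 + (5 + 9))*0 = (129 + 14)*0 = 143*0 = 0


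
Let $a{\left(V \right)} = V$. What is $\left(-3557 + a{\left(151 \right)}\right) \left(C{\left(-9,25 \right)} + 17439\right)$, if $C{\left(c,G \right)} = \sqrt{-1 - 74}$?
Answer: $-59397234 - 17030 i \sqrt{3} \approx -5.9397 \cdot 10^{7} - 29497.0 i$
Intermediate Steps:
$C{\left(c,G \right)} = 5 i \sqrt{3}$ ($C{\left(c,G \right)} = \sqrt{-75} = 5 i \sqrt{3}$)
$\left(-3557 + a{\left(151 \right)}\right) \left(C{\left(-9,25 \right)} + 17439\right) = \left(-3557 + 151\right) \left(5 i \sqrt{3} + 17439\right) = - 3406 \left(17439 + 5 i \sqrt{3}\right) = -59397234 - 17030 i \sqrt{3}$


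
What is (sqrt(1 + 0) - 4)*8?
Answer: -24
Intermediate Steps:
(sqrt(1 + 0) - 4)*8 = (sqrt(1) - 4)*8 = (1 - 4)*8 = -3*8 = -24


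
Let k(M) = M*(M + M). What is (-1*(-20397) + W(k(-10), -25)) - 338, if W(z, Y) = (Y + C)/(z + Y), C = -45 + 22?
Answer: 3510277/175 ≈ 20059.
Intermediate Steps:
C = -23
k(M) = 2*M² (k(M) = M*(2*M) = 2*M²)
W(z, Y) = (-23 + Y)/(Y + z) (W(z, Y) = (Y - 23)/(z + Y) = (-23 + Y)/(Y + z))
(-1*(-20397) + W(k(-10), -25)) - 338 = (-1*(-20397) + (-23 - 25)/(-25 + 2*(-10)²)) - 338 = (20397 - 48/(-25 + 2*100)) - 338 = (20397 - 48/(-25 + 200)) - 338 = (20397 - 48/175) - 338 = 3569427/175 - 338 = 3510277/175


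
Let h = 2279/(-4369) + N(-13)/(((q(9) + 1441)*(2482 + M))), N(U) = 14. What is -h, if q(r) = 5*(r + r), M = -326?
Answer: 537324577/1030096606 ≈ 0.52163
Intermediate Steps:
q(r) = 10*r (q(r) = 5*(2*r) = 10*r)
h = -537324577/1030096606 (h = 2279/(-4369) + 14/(((10*9 + 1441)*(2482 - 326))) = 2279*(-1/4369) + 14/(((90 + 1441)*2156)) = -2279/4369 + 14/((1531*2156)) = -2279/4369 + 14/3300836 = -2279/4369 + 14*(1/3300836) = -2279/4369 + 1/235774 = -537324577/1030096606 ≈ -0.52163)
-h = -1*(-537324577/1030096606) = 537324577/1030096606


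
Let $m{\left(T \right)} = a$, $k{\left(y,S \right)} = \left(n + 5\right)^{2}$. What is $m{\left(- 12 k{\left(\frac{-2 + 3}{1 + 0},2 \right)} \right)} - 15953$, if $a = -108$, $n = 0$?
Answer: $-16061$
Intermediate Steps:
$k{\left(y,S \right)} = 25$ ($k{\left(y,S \right)} = \left(0 + 5\right)^{2} = 5^{2} = 25$)
$m{\left(T \right)} = -108$
$m{\left(- 12 k{\left(\frac{-2 + 3}{1 + 0},2 \right)} \right)} - 15953 = -108 - 15953 = -16061$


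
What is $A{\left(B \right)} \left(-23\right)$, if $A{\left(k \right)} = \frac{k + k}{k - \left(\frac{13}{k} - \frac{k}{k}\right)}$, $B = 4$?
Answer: $- \frac{736}{7} \approx -105.14$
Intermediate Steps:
$A{\left(k \right)} = \frac{2 k}{1 + k - \frac{13}{k}}$ ($A{\left(k \right)} = \frac{2 k}{k + \left(- \frac{13}{k} + 1\right)} = \frac{2 k}{k + \left(1 - \frac{13}{k}\right)} = \frac{2 k}{1 + k - \frac{13}{k}}$)
$A{\left(B \right)} \left(-23\right) = \frac{2 \cdot 4^{2}}{-13 + 4 + 4^{2}} \left(-23\right) = 2 \cdot 16 \frac{1}{-13 + 4 + 16} \left(-23\right) = 2 \cdot 16 \cdot \frac{1}{7} \left(-23\right) = \frac{32}{7} \left(-23\right) = - \frac{736}{7}$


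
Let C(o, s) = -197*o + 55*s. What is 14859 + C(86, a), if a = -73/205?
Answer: -86206/41 ≈ -2102.6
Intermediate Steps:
a = -73/205 (a = -73*1/205 = -73/205 ≈ -0.35610)
14859 + C(86, a) = 14859 + (-197*86 + 55*(-73/205)) = 14859 + (-16942 - 803/41) = 14859 - 695425/41 = -86206/41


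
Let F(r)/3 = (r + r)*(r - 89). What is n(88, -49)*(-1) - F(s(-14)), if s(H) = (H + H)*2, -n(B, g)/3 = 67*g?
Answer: -58569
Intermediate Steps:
n(B, g) = -201*g
s(H) = 4*H (s(H) = (2*H)*2 = 4*H)
F(r) = 6*r*(-89 + r) (F(r) = 3*((r + r)*(r - 89)) = 3*((2*r)*(-89 + r)) = 3*(2*r*(-89 + r)) = 6*r*(-89 + r))
n(88, -49)*(-1) - F(s(-14)) = -201*(-49)*(-1) - 6*4*(-14)*(-89 + 4*(-14)) = 9849*(-1) - 6*(-56)*(-89 - 56) = -9849 - 6*(-56)*(-145) = -9849 - 1*48720 = -9849 - 48720 = -58569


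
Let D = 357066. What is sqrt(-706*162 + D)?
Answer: 3*sqrt(26966) ≈ 492.64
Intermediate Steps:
sqrt(-706*162 + D) = sqrt(-706*162 + 357066) = sqrt(-114372 + 357066) = sqrt(242694) = 3*sqrt(26966)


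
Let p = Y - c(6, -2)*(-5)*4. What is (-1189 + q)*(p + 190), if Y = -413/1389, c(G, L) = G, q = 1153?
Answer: -5162124/463 ≈ -11149.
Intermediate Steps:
Y = -413/1389 (Y = -413*1/1389 = -413/1389 ≈ -0.29734)
p = 166267/1389 (p = -413/1389 - 6*(-5)*4 = -413/1389 - (-30)*4 = -413/1389 - 1*(-120) = -413/1389 + 120 = 166267/1389 ≈ 119.70)
(-1189 + q)*(p + 190) = (-1189 + 1153)*(166267/1389 + 190) = -36*430177/1389 = -5162124/463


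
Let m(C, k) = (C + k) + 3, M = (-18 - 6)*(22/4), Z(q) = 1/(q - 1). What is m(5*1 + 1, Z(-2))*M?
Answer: -1144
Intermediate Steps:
Z(q) = 1/(-1 + q)
M = -132 (M = -528/4 = -24*11/2 = -132)
m(C, k) = 3 + C + k
m(5*1 + 1, Z(-2))*M = (3 + (5*1 + 1) + 1/(-1 - 2))*(-132) = (3 + (5 + 1) + 1/(-3))*(-132) = (3 + 6 - 1/3)*(-132) = (26/3)*(-132) = -1144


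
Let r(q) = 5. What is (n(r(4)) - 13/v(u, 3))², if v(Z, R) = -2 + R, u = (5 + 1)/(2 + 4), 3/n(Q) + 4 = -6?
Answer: 17689/100 ≈ 176.89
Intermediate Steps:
n(Q) = -3/10 (n(Q) = 3/(-4 - 6) = 3/(-10) = 3*(-⅒) = -3/10)
u = 1 (u = 6/6 = 6*(⅙) = 1)
(n(r(4)) - 13/v(u, 3))² = (-3/10 - 13/(-2 + 3))² = (-3/10 - 13/1)² = (-3/10 - 13*1)² = (-3/10 - 13)² = (-133/10)² = 17689/100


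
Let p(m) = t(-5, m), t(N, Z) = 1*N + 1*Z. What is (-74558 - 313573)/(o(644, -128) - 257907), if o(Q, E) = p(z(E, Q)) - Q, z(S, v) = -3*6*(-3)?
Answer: 388131/258502 ≈ 1.5015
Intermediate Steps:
t(N, Z) = N + Z
z(S, v) = 54 (z(S, v) = -18*(-3) = 54)
p(m) = -5 + m
o(Q, E) = 49 - Q (o(Q, E) = (-5 + 54) - Q = 49 - Q)
(-74558 - 313573)/(o(644, -128) - 257907) = (-74558 - 313573)/((49 - 1*644) - 257907) = -388131/((49 - 644) - 257907) = -388131/(-595 - 257907) = -388131/(-258502) = -388131*(-1/258502) = 388131/258502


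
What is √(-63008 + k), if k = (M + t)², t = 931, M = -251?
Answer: 4*√24962 ≈ 631.97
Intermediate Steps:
k = 462400 (k = (-251 + 931)² = 680² = 462400)
√(-63008 + k) = √(-63008 + 462400) = √399392 = 4*√24962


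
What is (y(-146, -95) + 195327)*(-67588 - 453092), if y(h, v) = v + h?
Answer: -101577378480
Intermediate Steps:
y(h, v) = h + v
(y(-146, -95) + 195327)*(-67588 - 453092) = ((-146 - 95) + 195327)*(-67588 - 453092) = (-241 + 195327)*(-520680) = 195086*(-520680) = -101577378480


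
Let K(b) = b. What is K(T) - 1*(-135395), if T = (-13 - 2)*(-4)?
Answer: 135455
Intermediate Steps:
T = 60 (T = -15*(-4) = 60)
K(T) - 1*(-135395) = 60 - 1*(-135395) = 60 + 135395 = 135455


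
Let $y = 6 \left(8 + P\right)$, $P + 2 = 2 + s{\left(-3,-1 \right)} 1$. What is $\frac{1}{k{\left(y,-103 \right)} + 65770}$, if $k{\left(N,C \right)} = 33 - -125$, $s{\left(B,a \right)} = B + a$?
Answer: $\frac{1}{65928} \approx 1.5168 \cdot 10^{-5}$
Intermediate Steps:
$P = -4$ ($P = -2 + \left(2 + \left(-3 - 1\right) 1\right) = -2 + \left(2 - 4\right) = -2 - 2 = -4$)
$y = 24$ ($y = 6 \left(8 - 4\right) = 6 \cdot 4 = 24$)
$k{\left(N,C \right)} = 158$ ($k{\left(N,C \right)} = 33 + 125 = 158$)
$\frac{1}{k{\left(y,-103 \right)} + 65770} = \frac{1}{158 + 65770} = \frac{1}{65928}$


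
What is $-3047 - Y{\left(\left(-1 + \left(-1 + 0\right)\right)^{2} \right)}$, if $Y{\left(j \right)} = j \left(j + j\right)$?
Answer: $-3079$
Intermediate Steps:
$Y{\left(j \right)} = 2 j^{2}$ ($Y{\left(j \right)} = j 2 j = 2 j^{2}$)
$-3047 - Y{\left(\left(-1 + \left(-1 + 0\right)\right)^{2} \right)} = -3047 - 2 \left(\left(-1 + \left(-1 + 0\right)\right)^{2}\right)^{2} = -3047 - 2 \left(\left(-1 - 1\right)^{2}\right)^{2} = -3047 - 2 \left(\left(-2\right)^{2}\right)^{2} = -3047 - 2 \cdot 4^{2} = -3047 - 2 \cdot 16 = -3047 - 32 = -3079$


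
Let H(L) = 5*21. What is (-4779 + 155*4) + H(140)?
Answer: -4054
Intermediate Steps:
H(L) = 105
(-4779 + 155*4) + H(140) = (-4779 + 155*4) + 105 = (-4779 + 620) + 105 = -4159 + 105 = -4054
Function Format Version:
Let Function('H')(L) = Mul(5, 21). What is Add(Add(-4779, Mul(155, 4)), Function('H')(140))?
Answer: -4054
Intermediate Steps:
Function('H')(L) = 105
Add(Add(-4779, Mul(155, 4)), Function('H')(140)) = Add(Add(-4779, Mul(155, 4)), 105) = Add(Add(-4779, 620), 105) = Add(-4159, 105) = -4054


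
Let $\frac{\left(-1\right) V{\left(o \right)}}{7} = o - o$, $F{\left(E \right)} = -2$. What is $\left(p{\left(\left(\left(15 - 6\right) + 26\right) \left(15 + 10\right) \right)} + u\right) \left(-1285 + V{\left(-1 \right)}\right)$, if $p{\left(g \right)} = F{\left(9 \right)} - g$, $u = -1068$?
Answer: $2499325$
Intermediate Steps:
$p{\left(g \right)} = -2 - g$
$V{\left(o \right)} = 0$ ($V{\left(o \right)} = - 7 \left(o - o\right) = \left(-7\right) 0 = 0$)
$\left(p{\left(\left(\left(15 - 6\right) + 26\right) \left(15 + 10\right) \right)} + u\right) \left(-1285 + V{\left(-1 \right)}\right) = \left(\left(-2 - \left(\left(15 - 6\right) + 26\right) \left(15 + 10\right)\right) - 1068\right) \left(-1285 + 0\right) = \left(\left(-2 - \left(9 + 26\right) 25\right) - 1068\right) \left(-1285\right) = \left(\left(-2 - 35 \cdot 25\right) - 1068\right) \left(-1285\right) = \left(\left(-2 - 875\right) - 1068\right) \left(-1285\right) = \left(-877 - 1068\right) \left(-1285\right) = \left(-1945\right) \left(-1285\right) = 2499325$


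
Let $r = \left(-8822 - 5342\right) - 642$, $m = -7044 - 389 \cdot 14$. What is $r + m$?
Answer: $-27296$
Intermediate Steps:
$m = -12490$ ($m = -7044 - 5446 = -12490$)
$r = -14806$ ($r = -14164 - 642 = -14806$)
$r + m = -14806 - 12490 = -27296$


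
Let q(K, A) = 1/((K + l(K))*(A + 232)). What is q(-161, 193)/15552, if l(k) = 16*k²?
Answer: 1/2740174920000 ≈ 3.6494e-13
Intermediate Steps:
q(K, A) = 1/((232 + A)*(K + 16*K²)) (q(K, A) = 1/((K + 16*K²)*(A + 232)) = 1/((K + 16*K²)*(232 + A)) = 1/((232 + A)*(K + 16*K²)))
q(-161, 193)/15552 = (1/((-161)*(232 + 193 + 3712*(-161) + 16*193*(-161))))/15552 = -1/(161*(232 + 193 - 597632 - 497168))*(1/15552) = -1/161/(-1094375)*(1/15552) = -1/161*(-1/1094375)*(1/15552) = (1/176194375)*(1/15552) = 1/2740174920000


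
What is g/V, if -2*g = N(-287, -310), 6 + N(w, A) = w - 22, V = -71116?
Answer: -315/142232 ≈ -0.0022147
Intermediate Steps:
N(w, A) = -28 + w (N(w, A) = -6 + (w - 22) = -6 + (-22 + w) = -28 + w)
g = 315/2 (g = -(-28 - 287)/2 = -1/2*(-315) = 315/2 ≈ 157.50)
g/V = (315/2)/(-71116) = (315/2)*(-1/71116) = -315/142232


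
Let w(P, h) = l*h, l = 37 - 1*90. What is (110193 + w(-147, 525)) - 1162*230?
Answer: -184892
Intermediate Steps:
l = -53 (l = 37 - 90 = -53)
w(P, h) = -53*h
(110193 + w(-147, 525)) - 1162*230 = (110193 - 53*525) - 1162*230 = (110193 - 27825) - 267260 = 82368 - 267260 = -184892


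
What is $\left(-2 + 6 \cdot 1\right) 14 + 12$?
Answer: $68$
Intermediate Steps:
$\left(-2 + 6 \cdot 1\right) 14 + 12 = \left(-2 + 6\right) 14 + 12 = 4 \cdot 14 + 12 = 56 + 12 = 68$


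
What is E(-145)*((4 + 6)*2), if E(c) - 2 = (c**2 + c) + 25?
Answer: 418140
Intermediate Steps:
E(c) = 27 + c + c**2 (E(c) = 2 + ((c**2 + c) + 25) = 2 + ((c + c**2) + 25) = 2 + (25 + c + c**2) = 27 + c + c**2)
E(-145)*((4 + 6)*2) = (27 - 145 + (-145)**2)*((4 + 6)*2) = (27 - 145 + 21025)*(10*2) = 20907*20 = 418140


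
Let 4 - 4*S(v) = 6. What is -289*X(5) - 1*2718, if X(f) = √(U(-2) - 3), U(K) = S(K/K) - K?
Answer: -2718 - 289*I*√6/2 ≈ -2718.0 - 353.95*I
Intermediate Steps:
S(v) = -½ (S(v) = 1 - ¼*6 = 1 - 3/2 = -½)
U(K) = -½ - K
X(f) = I*√6/2 (X(f) = √((-½ - 1*(-2)) - 3) = √((-½ + 2) - 3) = √(3/2 - 3) = √(-3/2) = I*√6/2)
-289*X(5) - 1*2718 = -289*I*√6/2 - 1*2718 = -289*I*√6/2 - 2718 = -2718 - 289*I*√6/2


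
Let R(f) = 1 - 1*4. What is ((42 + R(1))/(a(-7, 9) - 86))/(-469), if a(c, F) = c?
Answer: 13/14539 ≈ 0.00089415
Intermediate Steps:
R(f) = -3 (R(f) = 1 - 4 = -3)
((42 + R(1))/(a(-7, 9) - 86))/(-469) = ((42 - 3)/(-7 - 86))/(-469) = -39/(469*(-93)) = -39*(-1)/(469*93) = -1/469*(-13/31) = 13/14539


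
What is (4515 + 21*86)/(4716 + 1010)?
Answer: 903/818 ≈ 1.1039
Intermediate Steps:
(4515 + 21*86)/(4716 + 1010) = (4515 + 1806)/5726 = 6321*(1/5726) = 903/818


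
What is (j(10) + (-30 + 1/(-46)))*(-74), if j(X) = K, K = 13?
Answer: 28971/23 ≈ 1259.6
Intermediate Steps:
j(X) = 13
(j(10) + (-30 + 1/(-46)))*(-74) = (13 + (-30 + 1/(-46)))*(-74) = (13 + (-30 - 1/46))*(-74) = (13 - 1381/46)*(-74) = -783/46*(-74) = 28971/23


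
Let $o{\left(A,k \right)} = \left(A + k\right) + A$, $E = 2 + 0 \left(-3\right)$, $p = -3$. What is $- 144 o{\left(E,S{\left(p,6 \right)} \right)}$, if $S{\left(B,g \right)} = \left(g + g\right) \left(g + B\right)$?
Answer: $-5760$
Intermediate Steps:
$S{\left(B,g \right)} = 2 g \left(B + g\right)$
$E = 2$ ($E = 2 + 0 = 2$)
$o{\left(A,k \right)} = k + 2 A$
$- 144 o{\left(E,S{\left(p,6 \right)} \right)} = - 144 \left(2 \cdot 6 \left(-3 + 6\right) + 2 \cdot 2\right) = - 144 \left(2 \cdot 6 \cdot 3 + 4\right) = - 144 \left(36 + 4\right) = \left(-144\right) 40 = -5760$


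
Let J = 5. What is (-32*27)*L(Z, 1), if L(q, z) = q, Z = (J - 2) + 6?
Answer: -7776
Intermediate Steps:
Z = 9 (Z = (5 - 2) + 6 = 3 + 6 = 9)
(-32*27)*L(Z, 1) = -32*27*9 = -864*9 = -7776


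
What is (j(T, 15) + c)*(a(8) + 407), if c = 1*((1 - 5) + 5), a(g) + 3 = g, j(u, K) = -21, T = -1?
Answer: -8240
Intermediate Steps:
a(g) = -3 + g
c = 1 (c = 1*(-4 + 5) = 1*1 = 1)
(j(T, 15) + c)*(a(8) + 407) = (-21 + 1)*((-3 + 8) + 407) = -20*(5 + 407) = -20*412 = -8240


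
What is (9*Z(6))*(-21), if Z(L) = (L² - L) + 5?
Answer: -6615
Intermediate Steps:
Z(L) = 5 + L² - L
(9*Z(6))*(-21) = (9*(5 + 6² - 1*6))*(-21) = (9*(5 + 36 - 6))*(-21) = (9*35)*(-21) = 315*(-21) = -6615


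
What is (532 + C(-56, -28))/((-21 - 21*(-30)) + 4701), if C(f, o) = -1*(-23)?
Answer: 37/354 ≈ 0.10452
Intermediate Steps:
C(f, o) = 23
(532 + C(-56, -28))/((-21 - 21*(-30)) + 4701) = (532 + 23)/((-21 - 21*(-30)) + 4701) = 555/((-21 + 630) + 4701) = 555/(609 + 4701) = 555/5310 = 555*(1/5310) = 37/354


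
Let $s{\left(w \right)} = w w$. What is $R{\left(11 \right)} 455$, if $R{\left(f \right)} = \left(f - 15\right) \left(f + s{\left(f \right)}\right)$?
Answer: $-240240$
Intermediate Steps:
$s{\left(w \right)} = w^{2}$
$R{\left(f \right)} = \left(-15 + f\right) \left(f + f^{2}\right)$ ($R{\left(f \right)} = \left(f - 15\right) \left(f + f^{2}\right) = \left(-15 + f\right) \left(f + f^{2}\right)$)
$R{\left(11 \right)} 455 = 11 \left(-15 + 11^{2} - 154\right) 455 = 11 \left(-15 + 121 - 154\right) 455 = 11 \left(-48\right) 455 = \left(-528\right) 455 = -240240$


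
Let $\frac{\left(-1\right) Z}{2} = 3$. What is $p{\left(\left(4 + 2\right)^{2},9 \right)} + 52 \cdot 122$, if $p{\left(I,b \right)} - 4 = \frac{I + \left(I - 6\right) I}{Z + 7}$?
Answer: $7464$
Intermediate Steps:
$Z = -6$ ($Z = \left(-2\right) 3 = -6$)
$p{\left(I,b \right)} = 4 + I + I \left(-6 + I\right)$ ($p{\left(I,b \right)} = 4 + \frac{I + \left(I - 6\right) I}{-6 + 7} = 4 + \frac{I + \left(I - 6\right) I}{1} = 4 + \left(I + \left(-6 + I\right) I\right) 1 = 4 + \left(I + I \left(-6 + I\right)\right) 1 = 4 + \left(I + I \left(-6 + I\right)\right) = 4 + I + I \left(-6 + I\right)$)
$p{\left(\left(4 + 2\right)^{2},9 \right)} + 52 \cdot 122 = \left(4 + \left(\left(4 + 2\right)^{2}\right)^{2} - 5 \left(4 + 2\right)^{2}\right) + 52 \cdot 122 = \left(4 + \left(6^{2}\right)^{2} - 5 \cdot 6^{2}\right) + 6344 = \left(4 + 36^{2} - 180\right) + 6344 = \left(4 + 1296 - 180\right) + 6344 = 1120 + 6344 = 7464$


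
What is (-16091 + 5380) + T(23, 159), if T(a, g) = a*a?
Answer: -10182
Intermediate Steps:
T(a, g) = a**2
(-16091 + 5380) + T(23, 159) = (-16091 + 5380) + 23**2 = -10711 + 529 = -10182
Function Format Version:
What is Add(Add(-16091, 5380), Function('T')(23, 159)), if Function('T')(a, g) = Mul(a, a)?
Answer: -10182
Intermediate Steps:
Function('T')(a, g) = Pow(a, 2)
Add(Add(-16091, 5380), Function('T')(23, 159)) = Add(Add(-16091, 5380), Pow(23, 2)) = Add(-10711, 529) = -10182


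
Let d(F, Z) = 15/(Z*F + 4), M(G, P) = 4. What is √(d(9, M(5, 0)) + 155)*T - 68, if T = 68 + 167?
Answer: -68 + 235*√2486/4 ≈ 2861.3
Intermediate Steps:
d(F, Z) = 15/(4 + F*Z) (d(F, Z) = 15/(F*Z + 4) = 15/(4 + F*Z))
T = 235
√(d(9, M(5, 0)) + 155)*T - 68 = √(15/(4 + 9*4) + 155)*235 - 68 = √(15/(4 + 36) + 155)*235 - 68 = √(15/40 + 155)*235 - 68 = √(15*(1/40) + 155)*235 - 68 = √(3/8 + 155)*235 - 68 = √(1243/8)*235 - 68 = (√2486/4)*235 - 68 = 235*√2486/4 - 68 = -68 + 235*√2486/4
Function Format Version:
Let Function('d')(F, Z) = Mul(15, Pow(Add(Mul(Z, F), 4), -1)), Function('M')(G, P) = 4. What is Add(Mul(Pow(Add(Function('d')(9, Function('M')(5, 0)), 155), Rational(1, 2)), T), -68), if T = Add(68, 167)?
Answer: Add(-68, Mul(Rational(235, 4), Pow(2486, Rational(1, 2)))) ≈ 2861.3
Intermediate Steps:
Function('d')(F, Z) = Mul(15, Pow(Add(4, Mul(F, Z)), -1)) (Function('d')(F, Z) = Mul(15, Pow(Add(Mul(F, Z), 4), -1)) = Mul(15, Pow(Add(4, Mul(F, Z)), -1)))
T = 235
Add(Mul(Pow(Add(Function('d')(9, Function('M')(5, 0)), 155), Rational(1, 2)), T), -68) = Add(Mul(Pow(Add(Mul(15, Pow(Add(4, Mul(9, 4)), -1)), 155), Rational(1, 2)), 235), -68) = Add(Mul(Pow(Add(Mul(15, Pow(Add(4, 36), -1)), 155), Rational(1, 2)), 235), -68) = Add(Mul(Pow(Add(Mul(15, Pow(40, -1)), 155), Rational(1, 2)), 235), -68) = Add(Mul(Pow(Add(Mul(15, Rational(1, 40)), 155), Rational(1, 2)), 235), -68) = Add(Mul(Pow(Add(Rational(3, 8), 155), Rational(1, 2)), 235), -68) = Add(Mul(Pow(Rational(1243, 8), Rational(1, 2)), 235), -68) = Add(Mul(Mul(Rational(1, 4), Pow(2486, Rational(1, 2))), 235), -68) = Add(Mul(Rational(235, 4), Pow(2486, Rational(1, 2))), -68) = Add(-68, Mul(Rational(235, 4), Pow(2486, Rational(1, 2))))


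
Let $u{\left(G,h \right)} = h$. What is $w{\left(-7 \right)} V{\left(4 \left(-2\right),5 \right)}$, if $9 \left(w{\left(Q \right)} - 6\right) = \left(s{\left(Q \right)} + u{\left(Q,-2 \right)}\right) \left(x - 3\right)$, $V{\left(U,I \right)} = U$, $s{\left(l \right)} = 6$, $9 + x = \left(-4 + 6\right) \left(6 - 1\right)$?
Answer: $- \frac{368}{9} \approx -40.889$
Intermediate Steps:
$x = 1$ ($x = -9 + \left(-4 + 6\right) \left(6 - 1\right) = -9 + 2 \cdot 5 = -9 + 10 = 1$)
$w{\left(Q \right)} = \frac{46}{9}$ ($w{\left(Q \right)} = 6 + \frac{\left(6 - 2\right) \left(1 - 3\right)}{9} = 6 + \frac{4 \left(-2\right)}{9} = 6 + \frac{1}{9} \left(-8\right) = 6 - \frac{8}{9} = \frac{46}{9}$)
$w{\left(-7 \right)} V{\left(4 \left(-2\right),5 \right)} = \frac{46 \cdot 4 \left(-2\right)}{9} = \frac{46}{9} \left(-8\right) = - \frac{368}{9}$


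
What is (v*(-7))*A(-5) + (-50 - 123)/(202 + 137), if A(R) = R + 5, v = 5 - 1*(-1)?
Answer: -173/339 ≈ -0.51032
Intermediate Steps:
v = 6 (v = 5 + 1 = 6)
A(R) = 5 + R
(v*(-7))*A(-5) + (-50 - 123)/(202 + 137) = (6*(-7))*(5 - 5) + (-50 - 123)/(202 + 137) = -42*0 - 173/339 = 0 - 173*1/339 = 0 - 173/339 = -173/339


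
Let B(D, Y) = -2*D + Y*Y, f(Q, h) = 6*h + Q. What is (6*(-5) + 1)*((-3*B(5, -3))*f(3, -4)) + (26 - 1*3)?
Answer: 1850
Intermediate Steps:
f(Q, h) = Q + 6*h
B(D, Y) = Y**2 - 2*D (B(D, Y) = -2*D + Y**2 = Y**2 - 2*D)
(6*(-5) + 1)*((-3*B(5, -3))*f(3, -4)) + (26 - 1*3) = (6*(-5) + 1)*((-3*((-3)**2 - 2*5))*(3 + 6*(-4))) + (26 - 1*3) = (-30 + 1)*((-3*(9 - 10))*(3 - 24)) + (26 - 3) = -29*(-3*(-1))*(-21) + 23 = -87*(-21) + 23 = -29*(-63) + 23 = 1827 + 23 = 1850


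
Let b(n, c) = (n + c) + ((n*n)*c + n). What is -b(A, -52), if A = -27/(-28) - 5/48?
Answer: 2504869/28224 ≈ 88.750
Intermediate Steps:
A = 289/336 (A = -27*(-1/28) - 5*1/48 = 27/28 - 5/48 = 289/336 ≈ 0.86012)
b(n, c) = c + 2*n + c*n**2 (b(n, c) = (c + n) + (n**2*c + n) = (c + n) + (c*n**2 + n) = (c + n) + (n + c*n**2) = c + 2*n + c*n**2)
-b(A, -52) = -(-52 + 2*(289/336) - 52*(289/336)**2) = -(-52 + 289/168 - 52*83521/112896) = -(-52 + 289/168 - 1085773/28224) = -1*(-2504869/28224) = 2504869/28224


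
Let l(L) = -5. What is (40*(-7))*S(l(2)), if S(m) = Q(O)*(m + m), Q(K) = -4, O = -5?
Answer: -11200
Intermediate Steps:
S(m) = -8*m (S(m) = -4*(m + m) = -8*m)
(40*(-7))*S(l(2)) = (40*(-7))*(-8*(-5)) = -280*40 = -11200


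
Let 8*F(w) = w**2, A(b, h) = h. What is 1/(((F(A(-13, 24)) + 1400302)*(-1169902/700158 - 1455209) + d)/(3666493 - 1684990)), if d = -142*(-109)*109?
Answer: -693682588737/713404114500295730 ≈ -9.7236e-7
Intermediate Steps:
F(w) = w**2/8
d = 1687102 (d = 15478*109 = 1687102)
1/(((F(A(-13, 24)) + 1400302)*(-1169902/700158 - 1455209) + d)/(3666493 - 1684990)) = 1/((((1/8)*24**2 + 1400302)*(-1169902/700158 - 1455209) + 1687102)/(3666493 - 1684990)) = 1/((((1/8)*576 + 1400302)*(-1169902*1/700158 - 1455209) + 1687102)/1981503) = 1/(((72 + 1400302)*(-584951/350079 - 1455209) + 1687102)*(1/1981503)) = 1/((1400374*(-509438696462/350079) + 1687102)*(1/1981503)) = 1/((-713404705119276788/350079 + 1687102)*(1/1981503)) = 1/(-713404114500295730/350079*1/1981503) = 1/(-713404114500295730/693682588737) = -693682588737/713404114500295730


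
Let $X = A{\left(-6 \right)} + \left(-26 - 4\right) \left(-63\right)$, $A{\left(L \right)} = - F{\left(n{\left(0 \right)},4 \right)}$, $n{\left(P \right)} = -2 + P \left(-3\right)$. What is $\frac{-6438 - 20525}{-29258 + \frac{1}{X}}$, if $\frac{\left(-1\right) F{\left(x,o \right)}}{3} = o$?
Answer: $\frac{51283626}{55648715} \approx 0.92156$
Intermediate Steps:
$n{\left(P \right)} = -2 - 3 P$
$F{\left(x,o \right)} = - 3 o$
$A{\left(L \right)} = 12$ ($A{\left(L \right)} = - \left(-3\right) 4 = \left(-1\right) \left(-12\right) = 12$)
$X = 1902$ ($X = 12 + \left(-26 - 4\right) \left(-63\right) = 12 - -1890 = 12 + 1890 = 1902$)
$\frac{-6438 - 20525}{-29258 + \frac{1}{X}} = \frac{-6438 - 20525}{-29258 + \frac{1}{1902}} = - \frac{26963}{-29258 + \frac{1}{1902}} = - \frac{26963}{- \frac{55648715}{1902}} = \left(-26963\right) \left(- \frac{1902}{55648715}\right) = \frac{51283626}{55648715}$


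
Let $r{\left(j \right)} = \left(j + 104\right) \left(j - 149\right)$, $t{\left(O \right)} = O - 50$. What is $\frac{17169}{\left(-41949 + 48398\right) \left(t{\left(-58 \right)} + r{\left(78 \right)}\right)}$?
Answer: $- \frac{17169}{84030470} \approx -0.00020432$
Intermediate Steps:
$t{\left(O \right)} = -50 + O$ ($t{\left(O \right)} = O - 50 = -50 + O$)
$r{\left(j \right)} = \left(-149 + j\right) \left(104 + j\right)$ ($r{\left(j \right)} = \left(104 + j\right) \left(-149 + j\right) = \left(-149 + j\right) \left(104 + j\right)$)
$\frac{17169}{\left(-41949 + 48398\right) \left(t{\left(-58 \right)} + r{\left(78 \right)}\right)} = \frac{17169}{\left(-41949 + 48398\right) \left(\left(-50 - 58\right) - \left(19006 - 6084\right)\right)} = \frac{17169}{6449 \left(-108 - 12922\right)} = \frac{17169}{6449 \left(-13030\right)} = \frac{17169}{-84030470} = 17169 \left(- \frac{1}{84030470}\right) = - \frac{17169}{84030470}$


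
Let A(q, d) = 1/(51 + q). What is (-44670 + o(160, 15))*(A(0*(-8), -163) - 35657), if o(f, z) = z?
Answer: 27068461810/17 ≈ 1.5923e+9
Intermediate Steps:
(-44670 + o(160, 15))*(A(0*(-8), -163) - 35657) = (-44670 + 15)*(1/(51 + 0*(-8)) - 35657) = -44655*(1/(51 + 0) - 35657) = -44655*(1/51 - 35657) = -44655*(-1818506/51) = 27068461810/17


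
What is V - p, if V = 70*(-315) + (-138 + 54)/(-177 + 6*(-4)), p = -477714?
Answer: 30529516/67 ≈ 4.5566e+5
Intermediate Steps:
V = -1477322/67 (V = -22050 - 84/(-177 - 24) = -22050 - 84/(-201) = -22050 - 84*(-1/201) = -22050 + 28/67 = -1477322/67 ≈ -22050.)
V - p = -1477322/67 - 1*(-477714) = -1477322/67 + 477714 = 30529516/67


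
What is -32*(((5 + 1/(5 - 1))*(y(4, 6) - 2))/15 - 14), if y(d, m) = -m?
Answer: 2688/5 ≈ 537.60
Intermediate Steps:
-32*(((5 + 1/(5 - 1))*(y(4, 6) - 2))/15 - 14) = -32*(((5 + 1/(5 - 1))*(-1*6 - 2))/15 - 14) = -32*(((5 + 1/4)*(-6 - 2))/15 - 14) = -32*(((5 + 1/4)*(-8))/15 - 14) = -32*(((21/4)*(-8))/15 - 14) = -32*((1/15)*(-42) - 14) = -32*(-14/5 - 14) = -32*(-84/5) = 2688/5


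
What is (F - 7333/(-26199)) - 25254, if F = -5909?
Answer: -816432104/26199 ≈ -31163.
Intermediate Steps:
(F - 7333/(-26199)) - 25254 = (-5909 - 7333/(-26199)) - 25254 = (-5909 - 7333*(-1/26199)) - 25254 = (-5909 + 7333/26199) - 25254 = -154802558/26199 - 25254 = -816432104/26199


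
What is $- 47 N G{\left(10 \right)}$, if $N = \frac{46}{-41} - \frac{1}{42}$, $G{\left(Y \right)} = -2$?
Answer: $- \frac{92731}{861} \approx -107.7$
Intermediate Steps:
$N = - \frac{1973}{1722}$ ($N = 46 \left(- \frac{1}{41}\right) - \frac{1}{42} = - \frac{46}{41} - \frac{1}{42} = - \frac{1973}{1722} \approx -1.1458$)
$- 47 N G{\left(10 \right)} = \left(-47\right) \left(- \frac{1973}{1722}\right) \left(-2\right) = \frac{92731}{1722} \left(-2\right) = - \frac{92731}{861}$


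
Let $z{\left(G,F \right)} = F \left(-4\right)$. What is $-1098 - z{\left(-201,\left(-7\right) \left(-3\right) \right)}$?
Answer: $-1014$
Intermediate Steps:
$z{\left(G,F \right)} = - 4 F$
$-1098 - z{\left(-201,\left(-7\right) \left(-3\right) \right)} = -1098 - - 4 \left(\left(-7\right) \left(-3\right)\right) = -1098 - \left(-4\right) 21 = -1098 - -84 = -1098 + 84 = -1014$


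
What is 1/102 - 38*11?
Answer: -42635/102 ≈ -417.99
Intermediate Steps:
1/102 - 38*11 = 1/102 - 418 = -42635/102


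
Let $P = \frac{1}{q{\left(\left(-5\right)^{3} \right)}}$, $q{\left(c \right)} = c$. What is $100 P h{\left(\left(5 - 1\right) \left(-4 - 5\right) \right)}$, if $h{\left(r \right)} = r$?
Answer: $\frac{144}{5} \approx 28.8$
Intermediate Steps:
$P = - \frac{1}{125}$ ($P = \frac{1}{\left(-5\right)^{3}} = \frac{1}{-125} = - \frac{1}{125} \approx -0.008$)
$100 P h{\left(\left(5 - 1\right) \left(-4 - 5\right) \right)} = 100 \left(- \frac{1}{125}\right) \left(5 - 1\right) \left(-4 - 5\right) = - \frac{4 \cdot 4 \left(-9\right)}{5} = \left(- \frac{4}{5}\right) \left(-36\right) = \frac{144}{5}$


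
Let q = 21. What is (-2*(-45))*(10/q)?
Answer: 300/7 ≈ 42.857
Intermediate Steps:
(-2*(-45))*(10/q) = (-2*(-45))*(10/21) = 90*(10*(1/21)) = 90*(10/21) = 300/7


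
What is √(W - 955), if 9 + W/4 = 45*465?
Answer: √82709 ≈ 287.59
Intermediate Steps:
W = 83664 (W = -36 + 4*(45*465) = -36 + 4*20925 = -36 + 83700 = 83664)
√(W - 955) = √(83664 - 955) = √82709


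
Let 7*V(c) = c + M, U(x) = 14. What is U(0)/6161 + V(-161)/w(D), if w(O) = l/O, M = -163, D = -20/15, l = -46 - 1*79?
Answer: -2649302/5390875 ≈ -0.49144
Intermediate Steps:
l = -125 (l = -46 - 79 = -125)
D = -4/3 (D = -20*1/15 = -4/3 ≈ -1.3333)
w(O) = -125/O
V(c) = -163/7 + c/7 (V(c) = (c - 163)/7 = (-163 + c)/7 = -163/7 + c/7)
U(0)/6161 + V(-161)/w(D) = 14/6161 + (-163/7 + (⅐)*(-161))/((-125/(-4/3))) = 14*(1/6161) + (-163/7 - 23)/((-125*(-¾))) = 14/6161 - 324/(7*375/4) = 14/6161 - 324/7*4/375 = 14/6161 - 432/875 = -2649302/5390875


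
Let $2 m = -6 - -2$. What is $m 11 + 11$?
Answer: $-11$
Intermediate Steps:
$m = -2$ ($m = \frac{-6 - -2}{2} = \frac{-6 + 2}{2} = \frac{1}{2} \left(-4\right) = -2$)
$m 11 + 11 = \left(-2\right) 11 + 11 = -22 + 11 = -11$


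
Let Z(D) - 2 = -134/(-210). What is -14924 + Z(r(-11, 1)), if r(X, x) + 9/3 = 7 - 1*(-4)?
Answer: -1566743/105 ≈ -14921.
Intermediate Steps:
r(X, x) = 8 (r(X, x) = -3 + (7 - 1*(-4)) = -3 + (7 + 4) = -3 + 11 = 8)
Z(D) = 277/105 (Z(D) = 2 - 134/(-210) = 2 - 134*(-1/210) = 2 + 67/105 = 277/105)
-14924 + Z(r(-11, 1)) = -14924 + 277/105 = -1566743/105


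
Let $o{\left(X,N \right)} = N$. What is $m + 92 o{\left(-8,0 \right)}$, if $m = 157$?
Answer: $157$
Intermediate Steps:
$m + 92 o{\left(-8,0 \right)} = 157 + 92 \cdot 0 = 157 + 0 = 157$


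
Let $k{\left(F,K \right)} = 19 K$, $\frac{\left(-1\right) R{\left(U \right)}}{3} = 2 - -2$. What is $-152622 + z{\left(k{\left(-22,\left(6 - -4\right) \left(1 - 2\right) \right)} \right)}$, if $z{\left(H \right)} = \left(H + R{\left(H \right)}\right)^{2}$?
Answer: $-111818$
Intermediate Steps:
$R{\left(U \right)} = -12$ ($R{\left(U \right)} = - 3 \left(2 - -2\right) = - 3 \left(2 + 2\right) = \left(-3\right) 4 = -12$)
$z{\left(H \right)} = \left(-12 + H\right)^{2}$ ($z{\left(H \right)} = \left(H - 12\right)^{2} = \left(-12 + H\right)^{2}$)
$-152622 + z{\left(k{\left(-22,\left(6 - -4\right) \left(1 - 2\right) \right)} \right)} = -152622 + \left(-12 + 19 \left(6 - -4\right) \left(1 - 2\right)\right)^{2} = -152622 + \left(-12 + 19 \left(6 + 4\right) \left(-1\right)\right)^{2} = -152622 + \left(-12 + 19 \cdot 10 \left(-1\right)\right)^{2} = -152622 + \left(-12 + 19 \left(-10\right)\right)^{2} = -152622 + \left(-12 - 190\right)^{2} = -152622 + \left(-202\right)^{2} = -152622 + 40804 = -111818$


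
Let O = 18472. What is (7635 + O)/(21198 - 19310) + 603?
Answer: 1164571/1888 ≈ 616.83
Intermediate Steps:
(7635 + O)/(21198 - 19310) + 603 = (7635 + 18472)/(21198 - 19310) + 603 = 26107/1888 + 603 = 1164571/1888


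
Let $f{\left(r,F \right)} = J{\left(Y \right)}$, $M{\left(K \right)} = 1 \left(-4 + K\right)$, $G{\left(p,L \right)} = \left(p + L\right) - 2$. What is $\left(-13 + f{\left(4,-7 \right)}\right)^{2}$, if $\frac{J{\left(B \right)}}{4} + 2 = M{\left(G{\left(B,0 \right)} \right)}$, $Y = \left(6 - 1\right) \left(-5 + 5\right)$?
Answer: $2025$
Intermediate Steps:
$G{\left(p,L \right)} = -2 + L + p$ ($G{\left(p,L \right)} = \left(L + p\right) - 2 = -2 + L + p$)
$M{\left(K \right)} = -4 + K$
$Y = 0$ ($Y = 5 \cdot 0 = 0$)
$J{\left(B \right)} = -32 + 4 B$ ($J{\left(B \right)} = -8 + 4 \left(-4 + \left(-2 + 0 + B\right)\right) = -8 + 4 \left(-4 + \left(-2 + B\right)\right) = -8 + 4 \left(-6 + B\right) = -8 + \left(-24 + 4 B\right) = -32 + 4 B$)
$f{\left(r,F \right)} = -32$ ($f{\left(r,F \right)} = -32 + 4 \cdot 0 = -32 + 0 = -32$)
$\left(-13 + f{\left(4,-7 \right)}\right)^{2} = \left(-13 - 32\right)^{2} = \left(-45\right)^{2} = 2025$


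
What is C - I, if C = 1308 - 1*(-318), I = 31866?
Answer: -30240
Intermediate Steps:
C = 1626 (C = 1308 + 318 = 1626)
C - I = 1626 - 1*31866 = 1626 - 31866 = -30240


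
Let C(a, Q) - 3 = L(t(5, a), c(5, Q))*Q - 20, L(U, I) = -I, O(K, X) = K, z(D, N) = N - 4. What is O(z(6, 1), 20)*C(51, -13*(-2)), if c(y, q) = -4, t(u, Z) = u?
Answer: -261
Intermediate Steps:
z(D, N) = -4 + N
C(a, Q) = -17 + 4*Q (C(a, Q) = 3 + ((-1*(-4))*Q - 20) = 3 + (4*Q - 20) = 3 + (-20 + 4*Q) = -17 + 4*Q)
O(z(6, 1), 20)*C(51, -13*(-2)) = (-4 + 1)*(-17 + 4*(-13*(-2))) = -3*(-17 + 4*26) = -3*(-17 + 104) = -3*87 = -261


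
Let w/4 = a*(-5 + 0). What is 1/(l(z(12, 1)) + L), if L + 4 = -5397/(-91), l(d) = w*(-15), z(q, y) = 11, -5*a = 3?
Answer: -13/1621 ≈ -0.0080197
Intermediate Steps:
a = -3/5 (a = -1/5*3 = -3/5 ≈ -0.60000)
w = 12 (w = 4*(-3*(-5 + 0)/5) = 4*(-3/5*(-5)) = 4*3 = 12)
l(d) = -180 (l(d) = 12*(-15) = -180)
L = 719/13 (L = -4 - 5397/(-91) = -4 - 1/91*(-5397) = -4 + 771/13 = 719/13 ≈ 55.308)
1/(l(z(12, 1)) + L) = 1/(-180 + 719/13) = 1/(-1621/13) = -13/1621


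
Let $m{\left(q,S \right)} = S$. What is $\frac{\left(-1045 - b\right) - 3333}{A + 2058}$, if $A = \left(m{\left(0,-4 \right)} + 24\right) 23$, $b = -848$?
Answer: $- \frac{1765}{1259} \approx -1.4019$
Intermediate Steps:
$A = 460$ ($A = \left(-4 + 24\right) 23 = 20 \cdot 23 = 460$)
$\frac{\left(-1045 - b\right) - 3333}{A + 2058} = \frac{\left(-1045 - -848\right) - 3333}{460 + 2058} = \frac{\left(-1045 + 848\right) - 3333}{2518} = \left(-197 - 3333\right) \frac{1}{2518} = \left(-3530\right) \frac{1}{2518} = - \frac{1765}{1259}$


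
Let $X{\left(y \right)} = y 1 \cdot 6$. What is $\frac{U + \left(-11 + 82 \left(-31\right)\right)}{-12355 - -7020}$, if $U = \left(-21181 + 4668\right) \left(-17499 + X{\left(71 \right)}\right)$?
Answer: $- \frac{281923896}{5335} \approx -52844.0$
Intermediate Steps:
$X{\left(y \right)} = 6 y$ ($X{\left(y \right)} = y 6 = 6 y$)
$U = 281926449$ ($U = \left(-21181 + 4668\right) \left(-17499 + 6 \cdot 71\right) = - 16513 \left(-17499 + 426\right) = \left(-16513\right) \left(-17073\right) = 281926449$)
$\frac{U + \left(-11 + 82 \left(-31\right)\right)}{-12355 - -7020} = \frac{281926449 + \left(-11 + 82 \left(-31\right)\right)}{-12355 - -7020} = \frac{281926449 - 2553}{-12355 + 7020} = \frac{281926449 - 2553}{-5335} = 281923896 \left(- \frac{1}{5335}\right) = - \frac{281923896}{5335}$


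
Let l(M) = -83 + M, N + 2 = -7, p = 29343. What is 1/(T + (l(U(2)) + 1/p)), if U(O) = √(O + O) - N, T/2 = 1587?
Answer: 29343/91021987 ≈ 0.00032237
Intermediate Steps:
T = 3174 (T = 2*1587 = 3174)
N = -9 (N = -2 - 7 = -9)
U(O) = 9 + √2*√O (U(O) = √(O + O) - 1*(-9) = √(2*O) + 9 = √2*√O + 9 = 9 + √2*√O)
1/(T + (l(U(2)) + 1/p)) = 1/(3174 + ((-83 + (9 + √2*√2)) + 1/29343)) = 1/(3174 + ((-83 + (9 + 2)) + 1/29343)) = 1/(3174 + ((-83 + 11) + 1/29343)) = 1/(3174 + (-72 + 1/29343)) = 1/(3174 - 2112695/29343) = 1/(91021987/29343) = 29343/91021987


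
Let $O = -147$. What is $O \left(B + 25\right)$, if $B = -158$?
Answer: $19551$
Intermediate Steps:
$O \left(B + 25\right) = - 147 \left(-158 + 25\right) = \left(-147\right) \left(-133\right) = 19551$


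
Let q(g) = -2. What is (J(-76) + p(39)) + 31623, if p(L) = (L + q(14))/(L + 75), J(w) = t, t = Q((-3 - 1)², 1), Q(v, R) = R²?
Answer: 3605173/114 ≈ 31624.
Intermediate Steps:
t = 1 (t = 1² = 1)
J(w) = 1
p(L) = (-2 + L)/(75 + L) (p(L) = (L - 2)/(L + 75) = (-2 + L)/(75 + L))
(J(-76) + p(39)) + 31623 = (1 + (-2 + 39)/(75 + 39)) + 31623 = (1 + 37/114) + 31623 = 151/114 + 31623 = 3605173/114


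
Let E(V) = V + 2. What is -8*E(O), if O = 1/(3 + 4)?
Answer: -120/7 ≈ -17.143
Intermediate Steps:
O = ⅐ (O = 1/7 = ⅐ ≈ 0.14286)
E(V) = 2 + V
-8*E(O) = -8*(2 + ⅐) = -8*15/7 = -120/7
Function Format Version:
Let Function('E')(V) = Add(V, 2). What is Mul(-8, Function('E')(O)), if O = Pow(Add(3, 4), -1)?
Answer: Rational(-120, 7) ≈ -17.143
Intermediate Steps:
O = Rational(1, 7) (O = Pow(7, -1) = Rational(1, 7) ≈ 0.14286)
Function('E')(V) = Add(2, V)
Mul(-8, Function('E')(O)) = Mul(-8, Add(2, Rational(1, 7))) = Mul(-8, Rational(15, 7)) = Rational(-120, 7)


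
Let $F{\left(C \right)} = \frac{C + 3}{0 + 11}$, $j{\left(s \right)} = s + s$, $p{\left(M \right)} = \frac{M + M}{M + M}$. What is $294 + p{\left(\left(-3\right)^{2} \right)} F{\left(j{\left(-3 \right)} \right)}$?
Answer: $\frac{3231}{11} \approx 293.73$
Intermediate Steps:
$p{\left(M \right)} = 1$ ($p{\left(M \right)} = \frac{2 M}{2 M} = 2 M \frac{1}{2 M} = 1$)
$j{\left(s \right)} = 2 s$
$F{\left(C \right)} = \frac{3}{11} + \frac{C}{11}$ ($F{\left(C \right)} = \frac{3 + C}{11} = \left(3 + C\right) \frac{1}{11} = \frac{3}{11} + \frac{C}{11}$)
$294 + p{\left(\left(-3\right)^{2} \right)} F{\left(j{\left(-3 \right)} \right)} = 294 + 1 \left(\frac{3}{11} + \frac{2 \left(-3\right)}{11}\right) = 294 + 1 \left(\frac{3}{11} + \frac{1}{11} \left(-6\right)\right) = 294 + 1 \left(\frac{3}{11} - \frac{6}{11}\right) = 294 + 1 \left(- \frac{3}{11}\right) = 294 - \frac{3}{11} = \frac{3231}{11}$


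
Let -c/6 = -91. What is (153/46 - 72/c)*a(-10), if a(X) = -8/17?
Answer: -53484/35581 ≈ -1.5032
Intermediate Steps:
c = 546 (c = -6*(-91) = 546)
a(X) = -8/17 (a(X) = -8*1/17 = -8/17)
(153/46 - 72/c)*a(-10) = (153/46 - 72/546)*(-8/17) = (153*(1/46) - 72*1/546)*(-8/17) = (153/46 - 12/91)*(-8/17) = (13371/4186)*(-8/17) = -53484/35581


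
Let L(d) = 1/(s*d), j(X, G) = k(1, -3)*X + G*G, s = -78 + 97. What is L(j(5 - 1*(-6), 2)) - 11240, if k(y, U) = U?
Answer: -6193241/551 ≈ -11240.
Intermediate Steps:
s = 19
j(X, G) = G² - 3*X (j(X, G) = -3*X + G*G = -3*X + G² = G² - 3*X)
L(d) = 1/(19*d)
L(j(5 - 1*(-6), 2)) - 11240 = 1/(19*(2² - 3*(5 - 1*(-6)))) - 11240 = 1/(19*(4 - 3*(5 + 6))) - 11240 = 1/(19*(4 - 3*11)) - 11240 = 1/(19*(4 - 33)) - 11240 = (1/19)/(-29) - 11240 = (1/19)*(-1/29) - 11240 = -1/551 - 11240 = -6193241/551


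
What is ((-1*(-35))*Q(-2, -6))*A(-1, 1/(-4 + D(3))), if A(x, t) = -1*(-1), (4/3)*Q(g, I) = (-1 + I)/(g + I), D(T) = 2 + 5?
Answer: 735/32 ≈ 22.969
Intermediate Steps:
D(T) = 7
Q(g, I) = 3*(-1 + I)/(4*(I + g)) (Q(g, I) = 3*((-1 + I)/(g + I))/4 = 3*((-1 + I)/(I + g))/4 = 3*(-1 + I)/(4*(I + g)))
A(x, t) = 1
((-1*(-35))*Q(-2, -6))*A(-1, 1/(-4 + D(3))) = ((-1*(-35))*(3*(-1 - 6)/(4*(-6 - 2))))*1 = (35*((3/4)*(-7)/(-8)))*1 = (35*((3/4)*(-1/8)*(-7)))*1 = (35*(21/32))*1 = (735/32)*1 = 735/32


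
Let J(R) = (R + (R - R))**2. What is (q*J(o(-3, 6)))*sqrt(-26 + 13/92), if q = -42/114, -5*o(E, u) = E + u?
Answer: -63*I*sqrt(54717)/21850 ≈ -0.67445*I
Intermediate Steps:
o(E, u) = -E/5 - u/5 (o(E, u) = -(E + u)/5 = -E/5 - u/5)
q = -7/19 (q = -42*1/114 = -7/19 ≈ -0.36842)
J(R) = R**2 (J(R) = (R + 0)**2 = R**2)
(q*J(o(-3, 6)))*sqrt(-26 + 13/92) = (-7*(-1/5*(-3) - 1/5*6)**2/19)*sqrt(-26 + 13/92) = (-7*(3/5 - 6/5)**2/19)*sqrt(-26 + 13*(1/92)) = (-7*(-3/5)**2/19)*sqrt(-26 + 13/92) = (-7/19*9/25)*sqrt(-2379/92) = -63*I*sqrt(54717)/21850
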